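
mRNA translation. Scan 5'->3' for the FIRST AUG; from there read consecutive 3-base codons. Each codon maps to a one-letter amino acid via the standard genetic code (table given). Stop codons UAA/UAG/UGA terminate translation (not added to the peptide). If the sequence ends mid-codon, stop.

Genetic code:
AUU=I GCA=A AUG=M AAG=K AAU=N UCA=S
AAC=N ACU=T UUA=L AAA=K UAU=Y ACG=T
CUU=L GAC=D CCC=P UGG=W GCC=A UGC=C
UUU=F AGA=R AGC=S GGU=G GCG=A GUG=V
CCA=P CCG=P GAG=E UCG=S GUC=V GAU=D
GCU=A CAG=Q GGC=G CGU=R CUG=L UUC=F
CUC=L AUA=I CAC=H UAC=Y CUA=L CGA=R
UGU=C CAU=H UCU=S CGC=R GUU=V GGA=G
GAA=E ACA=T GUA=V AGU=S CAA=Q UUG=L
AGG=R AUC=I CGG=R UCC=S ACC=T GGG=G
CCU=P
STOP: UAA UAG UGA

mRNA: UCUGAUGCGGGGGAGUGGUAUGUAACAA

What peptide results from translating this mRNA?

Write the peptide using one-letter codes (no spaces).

start AUG at pos 4
pos 4: AUG -> M; peptide=M
pos 7: CGG -> R; peptide=MR
pos 10: GGG -> G; peptide=MRG
pos 13: AGU -> S; peptide=MRGS
pos 16: GGU -> G; peptide=MRGSG
pos 19: AUG -> M; peptide=MRGSGM
pos 22: UAA -> STOP

Answer: MRGSGM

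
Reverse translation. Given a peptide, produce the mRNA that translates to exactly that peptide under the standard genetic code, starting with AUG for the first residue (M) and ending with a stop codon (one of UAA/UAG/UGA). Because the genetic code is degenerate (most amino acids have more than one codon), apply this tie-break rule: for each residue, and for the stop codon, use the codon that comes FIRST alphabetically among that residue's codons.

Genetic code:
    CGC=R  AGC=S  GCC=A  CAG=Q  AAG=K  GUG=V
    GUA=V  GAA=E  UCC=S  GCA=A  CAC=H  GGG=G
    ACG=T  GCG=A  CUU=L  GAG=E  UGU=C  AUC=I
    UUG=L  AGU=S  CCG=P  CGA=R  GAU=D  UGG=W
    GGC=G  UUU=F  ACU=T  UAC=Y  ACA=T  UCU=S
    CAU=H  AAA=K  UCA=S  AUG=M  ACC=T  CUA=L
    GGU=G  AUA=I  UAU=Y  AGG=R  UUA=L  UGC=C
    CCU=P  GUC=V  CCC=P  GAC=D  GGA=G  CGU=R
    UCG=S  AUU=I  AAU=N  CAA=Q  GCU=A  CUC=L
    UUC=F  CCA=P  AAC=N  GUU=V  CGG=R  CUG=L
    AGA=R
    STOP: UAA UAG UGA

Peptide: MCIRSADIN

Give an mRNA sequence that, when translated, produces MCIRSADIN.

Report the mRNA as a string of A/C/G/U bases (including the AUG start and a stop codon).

Answer: mRNA: AUGUGCAUAAGAAGCGCAGACAUAAACUAA

Derivation:
residue 1: M -> AUG (start codon)
residue 2: C codons sorted = UGC,UGU -> pick first = UGC
residue 3: I codons sorted = AUA,AUC,AUU -> pick first = AUA
residue 4: R codons sorted = AGA,AGG,CGA,CGC,CGG,CGU -> pick first = AGA
residue 5: S codons sorted = AGC,AGU,UCA,UCC,UCG,UCU -> pick first = AGC
residue 6: A codons sorted = GCA,GCC,GCG,GCU -> pick first = GCA
residue 7: D codons sorted = GAC,GAU -> pick first = GAC
residue 8: I codons sorted = AUA,AUC,AUU -> pick first = AUA
residue 9: N codons sorted = AAC,AAU -> pick first = AAC
terminator: stop codons sorted = UAA,UAG,UGA -> pick first = UAA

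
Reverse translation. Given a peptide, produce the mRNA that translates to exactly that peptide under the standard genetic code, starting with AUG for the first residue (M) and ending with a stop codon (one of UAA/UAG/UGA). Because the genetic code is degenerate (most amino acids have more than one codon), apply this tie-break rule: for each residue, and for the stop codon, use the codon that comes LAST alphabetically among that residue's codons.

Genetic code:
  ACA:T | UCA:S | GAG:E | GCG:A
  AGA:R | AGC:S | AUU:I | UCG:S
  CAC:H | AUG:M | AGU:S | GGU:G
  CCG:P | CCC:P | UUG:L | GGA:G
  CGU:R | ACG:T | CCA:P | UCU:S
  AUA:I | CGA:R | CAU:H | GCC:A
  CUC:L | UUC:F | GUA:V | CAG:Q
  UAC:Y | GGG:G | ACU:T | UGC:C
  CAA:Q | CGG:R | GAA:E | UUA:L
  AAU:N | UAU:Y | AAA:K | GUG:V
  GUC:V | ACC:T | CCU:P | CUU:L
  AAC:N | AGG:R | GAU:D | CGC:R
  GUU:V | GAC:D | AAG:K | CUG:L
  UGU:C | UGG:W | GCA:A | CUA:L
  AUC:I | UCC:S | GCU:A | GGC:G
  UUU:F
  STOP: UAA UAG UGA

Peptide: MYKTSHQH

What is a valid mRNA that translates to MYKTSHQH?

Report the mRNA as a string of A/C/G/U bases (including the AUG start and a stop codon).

residue 1: M -> AUG (start codon)
residue 2: Y codons sorted = UAC,UAU -> pick last = UAU
residue 3: K codons sorted = AAA,AAG -> pick last = AAG
residue 4: T codons sorted = ACA,ACC,ACG,ACU -> pick last = ACU
residue 5: S codons sorted = AGC,AGU,UCA,UCC,UCG,UCU -> pick last = UCU
residue 6: H codons sorted = CAC,CAU -> pick last = CAU
residue 7: Q codons sorted = CAA,CAG -> pick last = CAG
residue 8: H codons sorted = CAC,CAU -> pick last = CAU
terminator: stop codons sorted = UAA,UAG,UGA -> pick last = UGA

Answer: mRNA: AUGUAUAAGACUUCUCAUCAGCAUUGA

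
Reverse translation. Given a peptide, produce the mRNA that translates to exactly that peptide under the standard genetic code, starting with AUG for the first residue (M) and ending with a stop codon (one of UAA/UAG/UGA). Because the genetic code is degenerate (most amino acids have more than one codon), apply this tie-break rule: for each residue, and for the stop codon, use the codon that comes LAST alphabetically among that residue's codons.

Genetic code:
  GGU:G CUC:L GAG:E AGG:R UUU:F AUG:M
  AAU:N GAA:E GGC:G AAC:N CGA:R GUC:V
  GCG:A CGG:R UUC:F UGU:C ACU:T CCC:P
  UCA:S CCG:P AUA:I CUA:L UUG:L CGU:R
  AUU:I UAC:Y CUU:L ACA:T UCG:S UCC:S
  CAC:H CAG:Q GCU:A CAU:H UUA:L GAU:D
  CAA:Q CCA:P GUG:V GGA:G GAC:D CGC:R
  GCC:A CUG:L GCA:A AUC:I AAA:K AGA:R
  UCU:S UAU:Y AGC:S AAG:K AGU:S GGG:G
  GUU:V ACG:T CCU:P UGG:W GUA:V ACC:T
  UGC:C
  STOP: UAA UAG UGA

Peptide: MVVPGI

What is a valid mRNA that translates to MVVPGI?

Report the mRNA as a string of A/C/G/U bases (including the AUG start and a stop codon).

residue 1: M -> AUG (start codon)
residue 2: V codons sorted = GUA,GUC,GUG,GUU -> pick last = GUU
residue 3: V codons sorted = GUA,GUC,GUG,GUU -> pick last = GUU
residue 4: P codons sorted = CCA,CCC,CCG,CCU -> pick last = CCU
residue 5: G codons sorted = GGA,GGC,GGG,GGU -> pick last = GGU
residue 6: I codons sorted = AUA,AUC,AUU -> pick last = AUU
terminator: stop codons sorted = UAA,UAG,UGA -> pick last = UGA

Answer: mRNA: AUGGUUGUUCCUGGUAUUUGA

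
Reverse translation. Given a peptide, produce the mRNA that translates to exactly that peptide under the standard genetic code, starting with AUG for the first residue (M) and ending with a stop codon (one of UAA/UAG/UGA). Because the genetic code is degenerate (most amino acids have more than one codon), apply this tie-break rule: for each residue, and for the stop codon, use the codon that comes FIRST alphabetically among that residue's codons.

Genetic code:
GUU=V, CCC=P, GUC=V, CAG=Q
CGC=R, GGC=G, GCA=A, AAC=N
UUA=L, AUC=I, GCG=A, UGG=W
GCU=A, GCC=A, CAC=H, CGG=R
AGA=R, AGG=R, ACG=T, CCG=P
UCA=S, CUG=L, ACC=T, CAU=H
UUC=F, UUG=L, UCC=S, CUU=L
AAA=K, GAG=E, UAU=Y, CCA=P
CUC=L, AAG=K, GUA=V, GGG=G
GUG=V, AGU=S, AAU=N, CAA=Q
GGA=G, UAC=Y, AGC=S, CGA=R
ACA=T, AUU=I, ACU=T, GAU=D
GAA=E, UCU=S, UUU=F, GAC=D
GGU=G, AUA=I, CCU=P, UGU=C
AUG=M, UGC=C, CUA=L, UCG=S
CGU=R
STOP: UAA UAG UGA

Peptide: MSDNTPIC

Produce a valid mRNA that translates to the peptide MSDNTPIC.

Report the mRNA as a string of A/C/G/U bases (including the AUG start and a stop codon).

Answer: mRNA: AUGAGCGACAACACACCAAUAUGCUAA

Derivation:
residue 1: M -> AUG (start codon)
residue 2: S codons sorted = AGC,AGU,UCA,UCC,UCG,UCU -> pick first = AGC
residue 3: D codons sorted = GAC,GAU -> pick first = GAC
residue 4: N codons sorted = AAC,AAU -> pick first = AAC
residue 5: T codons sorted = ACA,ACC,ACG,ACU -> pick first = ACA
residue 6: P codons sorted = CCA,CCC,CCG,CCU -> pick first = CCA
residue 7: I codons sorted = AUA,AUC,AUU -> pick first = AUA
residue 8: C codons sorted = UGC,UGU -> pick first = UGC
terminator: stop codons sorted = UAA,UAG,UGA -> pick first = UAA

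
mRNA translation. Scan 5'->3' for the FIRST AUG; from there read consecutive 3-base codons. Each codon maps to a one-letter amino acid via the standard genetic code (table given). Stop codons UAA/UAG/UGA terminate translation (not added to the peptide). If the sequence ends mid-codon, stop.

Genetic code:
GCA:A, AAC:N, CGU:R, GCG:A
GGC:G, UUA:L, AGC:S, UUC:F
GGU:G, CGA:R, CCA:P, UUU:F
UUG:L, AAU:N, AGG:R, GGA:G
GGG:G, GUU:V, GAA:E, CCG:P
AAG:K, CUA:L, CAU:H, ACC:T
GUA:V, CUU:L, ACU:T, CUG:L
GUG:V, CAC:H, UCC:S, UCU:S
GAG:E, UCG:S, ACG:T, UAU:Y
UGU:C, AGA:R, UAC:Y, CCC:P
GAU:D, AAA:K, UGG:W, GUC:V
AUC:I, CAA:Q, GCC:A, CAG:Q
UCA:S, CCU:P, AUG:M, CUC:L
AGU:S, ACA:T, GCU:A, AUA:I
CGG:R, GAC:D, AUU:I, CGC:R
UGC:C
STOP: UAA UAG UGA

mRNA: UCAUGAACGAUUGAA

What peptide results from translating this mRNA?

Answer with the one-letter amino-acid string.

Answer: MND

Derivation:
start AUG at pos 2
pos 2: AUG -> M; peptide=M
pos 5: AAC -> N; peptide=MN
pos 8: GAU -> D; peptide=MND
pos 11: UGA -> STOP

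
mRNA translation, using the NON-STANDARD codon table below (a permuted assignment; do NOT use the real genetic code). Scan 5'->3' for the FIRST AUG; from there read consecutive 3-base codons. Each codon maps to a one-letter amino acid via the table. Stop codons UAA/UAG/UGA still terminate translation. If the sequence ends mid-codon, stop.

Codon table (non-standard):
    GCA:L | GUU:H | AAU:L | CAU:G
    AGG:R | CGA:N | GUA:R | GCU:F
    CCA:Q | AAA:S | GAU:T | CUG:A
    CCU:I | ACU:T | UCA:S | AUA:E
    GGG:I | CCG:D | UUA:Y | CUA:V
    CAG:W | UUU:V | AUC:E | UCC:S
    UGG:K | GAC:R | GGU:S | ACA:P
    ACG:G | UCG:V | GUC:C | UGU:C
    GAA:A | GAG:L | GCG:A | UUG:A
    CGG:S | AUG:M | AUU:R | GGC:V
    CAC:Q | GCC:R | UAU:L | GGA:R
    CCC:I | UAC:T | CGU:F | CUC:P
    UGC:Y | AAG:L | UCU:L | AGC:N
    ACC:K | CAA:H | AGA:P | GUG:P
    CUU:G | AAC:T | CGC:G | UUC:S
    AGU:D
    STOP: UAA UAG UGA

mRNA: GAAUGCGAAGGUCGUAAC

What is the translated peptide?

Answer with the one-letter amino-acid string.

start AUG at pos 2
pos 2: AUG -> M; peptide=M
pos 5: CGA -> N; peptide=MN
pos 8: AGG -> R; peptide=MNR
pos 11: UCG -> V; peptide=MNRV
pos 14: UAA -> STOP

Answer: MNRV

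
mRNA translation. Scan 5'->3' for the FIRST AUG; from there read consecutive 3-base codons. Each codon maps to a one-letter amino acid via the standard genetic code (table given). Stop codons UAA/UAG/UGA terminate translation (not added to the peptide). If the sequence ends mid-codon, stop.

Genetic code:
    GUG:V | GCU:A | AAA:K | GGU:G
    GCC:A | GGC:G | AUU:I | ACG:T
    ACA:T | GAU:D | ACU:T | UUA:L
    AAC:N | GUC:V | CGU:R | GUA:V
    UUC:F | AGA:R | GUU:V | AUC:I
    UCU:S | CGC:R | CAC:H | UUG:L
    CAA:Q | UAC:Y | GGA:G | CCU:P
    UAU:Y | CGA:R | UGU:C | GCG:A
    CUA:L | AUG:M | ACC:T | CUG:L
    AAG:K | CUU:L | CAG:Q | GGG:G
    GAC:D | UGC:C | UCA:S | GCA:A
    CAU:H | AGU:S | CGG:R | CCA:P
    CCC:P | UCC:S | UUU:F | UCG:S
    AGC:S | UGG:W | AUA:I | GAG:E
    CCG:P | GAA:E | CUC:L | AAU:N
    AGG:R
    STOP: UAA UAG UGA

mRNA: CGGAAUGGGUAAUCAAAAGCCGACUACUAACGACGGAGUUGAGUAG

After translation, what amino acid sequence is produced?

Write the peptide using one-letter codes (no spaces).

start AUG at pos 4
pos 4: AUG -> M; peptide=M
pos 7: GGU -> G; peptide=MG
pos 10: AAU -> N; peptide=MGN
pos 13: CAA -> Q; peptide=MGNQ
pos 16: AAG -> K; peptide=MGNQK
pos 19: CCG -> P; peptide=MGNQKP
pos 22: ACU -> T; peptide=MGNQKPT
pos 25: ACU -> T; peptide=MGNQKPTT
pos 28: AAC -> N; peptide=MGNQKPTTN
pos 31: GAC -> D; peptide=MGNQKPTTND
pos 34: GGA -> G; peptide=MGNQKPTTNDG
pos 37: GUU -> V; peptide=MGNQKPTTNDGV
pos 40: GAG -> E; peptide=MGNQKPTTNDGVE
pos 43: UAG -> STOP

Answer: MGNQKPTTNDGVE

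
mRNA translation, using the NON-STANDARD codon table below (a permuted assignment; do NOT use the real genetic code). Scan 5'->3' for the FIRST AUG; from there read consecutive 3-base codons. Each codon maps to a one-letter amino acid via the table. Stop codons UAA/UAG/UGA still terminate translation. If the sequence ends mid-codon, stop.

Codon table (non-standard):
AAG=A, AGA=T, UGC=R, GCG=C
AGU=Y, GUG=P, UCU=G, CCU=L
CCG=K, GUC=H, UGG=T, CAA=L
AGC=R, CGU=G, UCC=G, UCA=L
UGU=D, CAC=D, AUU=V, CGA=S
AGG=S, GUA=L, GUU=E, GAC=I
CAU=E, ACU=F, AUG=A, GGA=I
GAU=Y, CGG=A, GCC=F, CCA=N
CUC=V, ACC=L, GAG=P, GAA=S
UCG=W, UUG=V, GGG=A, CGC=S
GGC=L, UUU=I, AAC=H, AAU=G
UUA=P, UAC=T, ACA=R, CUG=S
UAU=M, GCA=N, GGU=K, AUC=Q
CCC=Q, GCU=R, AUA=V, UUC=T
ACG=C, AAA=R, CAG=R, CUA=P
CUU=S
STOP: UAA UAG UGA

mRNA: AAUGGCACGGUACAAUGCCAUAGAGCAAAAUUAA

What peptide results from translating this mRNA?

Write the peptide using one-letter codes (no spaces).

start AUG at pos 1
pos 1: AUG -> A; peptide=A
pos 4: GCA -> N; peptide=AN
pos 7: CGG -> A; peptide=ANA
pos 10: UAC -> T; peptide=ANAT
pos 13: AAU -> G; peptide=ANATG
pos 16: GCC -> F; peptide=ANATGF
pos 19: AUA -> V; peptide=ANATGFV
pos 22: GAG -> P; peptide=ANATGFVP
pos 25: CAA -> L; peptide=ANATGFVPL
pos 28: AAU -> G; peptide=ANATGFVPLG
pos 31: UAA -> STOP

Answer: ANATGFVPLG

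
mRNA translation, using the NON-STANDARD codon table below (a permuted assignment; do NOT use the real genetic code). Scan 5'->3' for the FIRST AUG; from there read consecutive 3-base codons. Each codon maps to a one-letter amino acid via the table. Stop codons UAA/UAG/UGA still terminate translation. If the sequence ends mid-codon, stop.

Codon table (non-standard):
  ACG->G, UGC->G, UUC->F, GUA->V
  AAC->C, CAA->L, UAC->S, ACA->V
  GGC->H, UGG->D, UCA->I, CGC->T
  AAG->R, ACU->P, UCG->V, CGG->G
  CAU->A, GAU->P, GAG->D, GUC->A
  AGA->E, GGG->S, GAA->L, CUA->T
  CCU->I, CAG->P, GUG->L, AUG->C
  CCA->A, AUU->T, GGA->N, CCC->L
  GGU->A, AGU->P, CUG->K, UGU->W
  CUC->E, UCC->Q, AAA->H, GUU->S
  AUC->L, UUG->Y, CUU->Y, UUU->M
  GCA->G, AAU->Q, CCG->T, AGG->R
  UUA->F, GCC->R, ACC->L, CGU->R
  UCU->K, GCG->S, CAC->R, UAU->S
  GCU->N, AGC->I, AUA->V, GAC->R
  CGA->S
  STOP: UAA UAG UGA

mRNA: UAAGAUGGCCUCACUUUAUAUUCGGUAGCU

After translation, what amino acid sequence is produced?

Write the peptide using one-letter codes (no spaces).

Answer: CRIYSTG

Derivation:
start AUG at pos 4
pos 4: AUG -> C; peptide=C
pos 7: GCC -> R; peptide=CR
pos 10: UCA -> I; peptide=CRI
pos 13: CUU -> Y; peptide=CRIY
pos 16: UAU -> S; peptide=CRIYS
pos 19: AUU -> T; peptide=CRIYST
pos 22: CGG -> G; peptide=CRIYSTG
pos 25: UAG -> STOP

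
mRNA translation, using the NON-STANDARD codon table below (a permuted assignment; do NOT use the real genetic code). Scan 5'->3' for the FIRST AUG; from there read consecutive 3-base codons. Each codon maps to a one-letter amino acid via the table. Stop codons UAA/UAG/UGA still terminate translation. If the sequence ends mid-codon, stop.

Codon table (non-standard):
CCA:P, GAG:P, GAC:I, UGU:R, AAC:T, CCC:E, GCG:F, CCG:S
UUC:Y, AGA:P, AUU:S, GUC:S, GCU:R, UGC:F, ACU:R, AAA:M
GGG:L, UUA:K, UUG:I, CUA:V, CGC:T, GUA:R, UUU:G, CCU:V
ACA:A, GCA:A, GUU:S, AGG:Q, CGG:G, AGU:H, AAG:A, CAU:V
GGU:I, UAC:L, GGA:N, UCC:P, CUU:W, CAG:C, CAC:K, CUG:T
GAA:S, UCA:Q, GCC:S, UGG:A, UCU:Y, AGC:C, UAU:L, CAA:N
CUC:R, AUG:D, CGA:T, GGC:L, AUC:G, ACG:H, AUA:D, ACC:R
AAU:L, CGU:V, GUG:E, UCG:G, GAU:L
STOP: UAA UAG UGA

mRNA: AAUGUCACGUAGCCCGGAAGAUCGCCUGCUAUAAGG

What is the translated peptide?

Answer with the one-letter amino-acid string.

Answer: DQVCSSLTTV

Derivation:
start AUG at pos 1
pos 1: AUG -> D; peptide=D
pos 4: UCA -> Q; peptide=DQ
pos 7: CGU -> V; peptide=DQV
pos 10: AGC -> C; peptide=DQVC
pos 13: CCG -> S; peptide=DQVCS
pos 16: GAA -> S; peptide=DQVCSS
pos 19: GAU -> L; peptide=DQVCSSL
pos 22: CGC -> T; peptide=DQVCSSLT
pos 25: CUG -> T; peptide=DQVCSSLTT
pos 28: CUA -> V; peptide=DQVCSSLTTV
pos 31: UAA -> STOP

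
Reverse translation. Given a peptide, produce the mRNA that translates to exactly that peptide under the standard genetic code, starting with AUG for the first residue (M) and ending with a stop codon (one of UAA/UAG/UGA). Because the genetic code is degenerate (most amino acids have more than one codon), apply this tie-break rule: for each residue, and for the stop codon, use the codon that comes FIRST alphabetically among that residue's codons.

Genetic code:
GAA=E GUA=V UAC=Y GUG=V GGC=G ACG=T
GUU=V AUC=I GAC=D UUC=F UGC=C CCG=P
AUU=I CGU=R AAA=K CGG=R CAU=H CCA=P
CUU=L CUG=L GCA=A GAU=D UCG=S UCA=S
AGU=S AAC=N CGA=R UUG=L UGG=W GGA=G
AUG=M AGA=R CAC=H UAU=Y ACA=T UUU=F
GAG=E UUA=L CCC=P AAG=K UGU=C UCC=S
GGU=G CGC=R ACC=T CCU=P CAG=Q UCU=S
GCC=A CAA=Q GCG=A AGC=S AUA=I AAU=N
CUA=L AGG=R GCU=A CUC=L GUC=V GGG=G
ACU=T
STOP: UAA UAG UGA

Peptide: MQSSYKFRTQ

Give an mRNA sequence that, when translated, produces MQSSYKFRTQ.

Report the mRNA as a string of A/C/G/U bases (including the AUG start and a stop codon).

residue 1: M -> AUG (start codon)
residue 2: Q codons sorted = CAA,CAG -> pick first = CAA
residue 3: S codons sorted = AGC,AGU,UCA,UCC,UCG,UCU -> pick first = AGC
residue 4: S codons sorted = AGC,AGU,UCA,UCC,UCG,UCU -> pick first = AGC
residue 5: Y codons sorted = UAC,UAU -> pick first = UAC
residue 6: K codons sorted = AAA,AAG -> pick first = AAA
residue 7: F codons sorted = UUC,UUU -> pick first = UUC
residue 8: R codons sorted = AGA,AGG,CGA,CGC,CGG,CGU -> pick first = AGA
residue 9: T codons sorted = ACA,ACC,ACG,ACU -> pick first = ACA
residue 10: Q codons sorted = CAA,CAG -> pick first = CAA
terminator: stop codons sorted = UAA,UAG,UGA -> pick first = UAA

Answer: mRNA: AUGCAAAGCAGCUACAAAUUCAGAACACAAUAA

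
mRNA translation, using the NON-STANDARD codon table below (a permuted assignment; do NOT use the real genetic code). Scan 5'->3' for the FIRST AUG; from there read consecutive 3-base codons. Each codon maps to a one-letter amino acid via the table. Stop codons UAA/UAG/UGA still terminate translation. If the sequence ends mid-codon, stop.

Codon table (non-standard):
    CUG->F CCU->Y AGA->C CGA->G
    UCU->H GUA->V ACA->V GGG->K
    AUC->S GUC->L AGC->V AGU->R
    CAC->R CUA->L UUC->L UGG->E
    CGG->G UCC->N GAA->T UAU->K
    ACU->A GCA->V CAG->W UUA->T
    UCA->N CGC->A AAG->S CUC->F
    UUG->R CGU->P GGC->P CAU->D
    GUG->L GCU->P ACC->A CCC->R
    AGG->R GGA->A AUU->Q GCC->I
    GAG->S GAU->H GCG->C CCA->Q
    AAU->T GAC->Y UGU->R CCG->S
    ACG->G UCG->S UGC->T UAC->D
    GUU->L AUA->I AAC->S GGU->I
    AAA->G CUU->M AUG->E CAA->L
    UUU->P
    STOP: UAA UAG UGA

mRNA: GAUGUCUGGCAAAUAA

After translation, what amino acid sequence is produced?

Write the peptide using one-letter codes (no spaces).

start AUG at pos 1
pos 1: AUG -> E; peptide=E
pos 4: UCU -> H; peptide=EH
pos 7: GGC -> P; peptide=EHP
pos 10: AAA -> G; peptide=EHPG
pos 13: UAA -> STOP

Answer: EHPG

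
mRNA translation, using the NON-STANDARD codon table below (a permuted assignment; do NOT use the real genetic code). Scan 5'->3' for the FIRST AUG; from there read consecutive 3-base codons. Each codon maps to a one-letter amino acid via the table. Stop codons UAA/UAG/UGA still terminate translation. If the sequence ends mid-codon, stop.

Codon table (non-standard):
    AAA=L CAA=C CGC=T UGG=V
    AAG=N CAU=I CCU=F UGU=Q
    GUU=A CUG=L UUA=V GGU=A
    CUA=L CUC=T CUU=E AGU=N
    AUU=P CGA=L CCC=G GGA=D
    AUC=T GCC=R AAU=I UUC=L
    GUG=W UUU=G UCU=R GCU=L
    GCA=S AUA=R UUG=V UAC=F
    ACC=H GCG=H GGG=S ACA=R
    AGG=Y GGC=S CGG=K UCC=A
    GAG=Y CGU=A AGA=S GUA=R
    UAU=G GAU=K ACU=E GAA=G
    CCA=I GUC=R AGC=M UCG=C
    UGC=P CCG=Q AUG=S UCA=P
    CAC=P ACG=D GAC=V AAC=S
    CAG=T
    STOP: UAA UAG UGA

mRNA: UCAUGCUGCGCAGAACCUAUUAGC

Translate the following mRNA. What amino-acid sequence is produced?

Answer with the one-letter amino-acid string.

Answer: SLTSHG

Derivation:
start AUG at pos 2
pos 2: AUG -> S; peptide=S
pos 5: CUG -> L; peptide=SL
pos 8: CGC -> T; peptide=SLT
pos 11: AGA -> S; peptide=SLTS
pos 14: ACC -> H; peptide=SLTSH
pos 17: UAU -> G; peptide=SLTSHG
pos 20: UAG -> STOP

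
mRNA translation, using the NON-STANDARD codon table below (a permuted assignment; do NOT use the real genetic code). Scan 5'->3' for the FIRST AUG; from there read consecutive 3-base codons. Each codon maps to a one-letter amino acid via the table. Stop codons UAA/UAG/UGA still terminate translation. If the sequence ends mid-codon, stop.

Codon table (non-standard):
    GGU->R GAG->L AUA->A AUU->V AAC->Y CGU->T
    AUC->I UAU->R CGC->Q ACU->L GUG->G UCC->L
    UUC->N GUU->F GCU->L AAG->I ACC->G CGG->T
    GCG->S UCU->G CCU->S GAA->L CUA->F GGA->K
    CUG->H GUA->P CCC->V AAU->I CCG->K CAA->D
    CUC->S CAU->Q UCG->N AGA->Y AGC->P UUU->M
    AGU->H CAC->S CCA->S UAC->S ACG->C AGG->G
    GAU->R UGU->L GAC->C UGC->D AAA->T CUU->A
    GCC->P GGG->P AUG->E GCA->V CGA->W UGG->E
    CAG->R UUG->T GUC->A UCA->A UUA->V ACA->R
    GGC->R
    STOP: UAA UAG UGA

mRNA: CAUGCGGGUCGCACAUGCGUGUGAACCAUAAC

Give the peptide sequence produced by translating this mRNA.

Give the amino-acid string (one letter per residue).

start AUG at pos 1
pos 1: AUG -> E; peptide=E
pos 4: CGG -> T; peptide=ET
pos 7: GUC -> A; peptide=ETA
pos 10: GCA -> V; peptide=ETAV
pos 13: CAU -> Q; peptide=ETAVQ
pos 16: GCG -> S; peptide=ETAVQS
pos 19: UGU -> L; peptide=ETAVQSL
pos 22: GAA -> L; peptide=ETAVQSLL
pos 25: CCA -> S; peptide=ETAVQSLLS
pos 28: UAA -> STOP

Answer: ETAVQSLLS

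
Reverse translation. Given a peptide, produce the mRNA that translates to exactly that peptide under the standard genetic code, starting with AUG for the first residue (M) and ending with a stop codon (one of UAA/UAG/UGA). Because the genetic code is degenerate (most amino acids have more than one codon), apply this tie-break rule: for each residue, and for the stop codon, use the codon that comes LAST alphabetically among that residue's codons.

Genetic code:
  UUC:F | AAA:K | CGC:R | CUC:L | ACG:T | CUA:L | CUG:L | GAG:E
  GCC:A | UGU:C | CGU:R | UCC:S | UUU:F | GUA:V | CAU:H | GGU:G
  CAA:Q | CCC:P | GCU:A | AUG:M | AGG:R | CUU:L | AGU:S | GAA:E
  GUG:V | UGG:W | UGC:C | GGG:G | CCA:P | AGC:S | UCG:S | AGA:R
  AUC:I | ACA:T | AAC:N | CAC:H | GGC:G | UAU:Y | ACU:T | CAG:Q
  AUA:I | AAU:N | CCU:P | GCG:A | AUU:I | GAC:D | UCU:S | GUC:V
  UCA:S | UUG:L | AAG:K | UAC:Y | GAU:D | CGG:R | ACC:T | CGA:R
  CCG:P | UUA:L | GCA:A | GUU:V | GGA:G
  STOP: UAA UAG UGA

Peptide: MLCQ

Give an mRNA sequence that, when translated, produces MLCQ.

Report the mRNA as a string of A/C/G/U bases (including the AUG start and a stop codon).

residue 1: M -> AUG (start codon)
residue 2: L codons sorted = CUA,CUC,CUG,CUU,UUA,UUG -> pick last = UUG
residue 3: C codons sorted = UGC,UGU -> pick last = UGU
residue 4: Q codons sorted = CAA,CAG -> pick last = CAG
terminator: stop codons sorted = UAA,UAG,UGA -> pick last = UGA

Answer: mRNA: AUGUUGUGUCAGUGA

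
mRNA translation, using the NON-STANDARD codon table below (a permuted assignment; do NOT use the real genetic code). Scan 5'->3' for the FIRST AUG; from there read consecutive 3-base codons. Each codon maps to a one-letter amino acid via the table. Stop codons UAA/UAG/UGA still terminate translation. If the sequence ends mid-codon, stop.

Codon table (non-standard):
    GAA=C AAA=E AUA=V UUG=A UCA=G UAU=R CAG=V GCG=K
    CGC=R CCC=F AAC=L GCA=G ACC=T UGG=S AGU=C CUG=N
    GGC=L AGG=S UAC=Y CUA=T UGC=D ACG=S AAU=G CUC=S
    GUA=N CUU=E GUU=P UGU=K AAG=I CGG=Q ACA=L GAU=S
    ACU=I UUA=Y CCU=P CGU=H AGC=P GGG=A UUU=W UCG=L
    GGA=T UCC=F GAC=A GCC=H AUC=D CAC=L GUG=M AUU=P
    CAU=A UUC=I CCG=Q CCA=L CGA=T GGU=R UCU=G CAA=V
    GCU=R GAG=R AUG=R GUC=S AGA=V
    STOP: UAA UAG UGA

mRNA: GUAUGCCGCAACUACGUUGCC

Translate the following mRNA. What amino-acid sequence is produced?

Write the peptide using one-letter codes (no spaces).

start AUG at pos 2
pos 2: AUG -> R; peptide=R
pos 5: CCG -> Q; peptide=RQ
pos 8: CAA -> V; peptide=RQV
pos 11: CUA -> T; peptide=RQVT
pos 14: CGU -> H; peptide=RQVTH
pos 17: UGC -> D; peptide=RQVTHD
pos 20: only 1 nt remain (<3), stop (end of mRNA)

Answer: RQVTHD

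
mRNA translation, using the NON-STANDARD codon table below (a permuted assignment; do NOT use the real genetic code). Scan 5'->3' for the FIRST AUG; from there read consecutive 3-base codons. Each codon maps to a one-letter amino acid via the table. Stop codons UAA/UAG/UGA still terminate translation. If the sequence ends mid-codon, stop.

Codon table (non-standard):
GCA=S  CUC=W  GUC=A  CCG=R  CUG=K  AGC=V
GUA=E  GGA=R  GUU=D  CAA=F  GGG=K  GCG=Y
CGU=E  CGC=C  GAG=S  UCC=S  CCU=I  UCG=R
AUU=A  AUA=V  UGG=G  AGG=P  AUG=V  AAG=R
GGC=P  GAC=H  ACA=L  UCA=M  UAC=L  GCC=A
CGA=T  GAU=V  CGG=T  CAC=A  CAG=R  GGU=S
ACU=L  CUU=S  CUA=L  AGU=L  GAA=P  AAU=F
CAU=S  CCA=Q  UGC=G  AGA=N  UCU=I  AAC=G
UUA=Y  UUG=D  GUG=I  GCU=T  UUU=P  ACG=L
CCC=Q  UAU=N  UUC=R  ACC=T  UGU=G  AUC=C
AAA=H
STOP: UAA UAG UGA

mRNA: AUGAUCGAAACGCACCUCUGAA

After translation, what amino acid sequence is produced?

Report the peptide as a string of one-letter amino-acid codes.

start AUG at pos 0
pos 0: AUG -> V; peptide=V
pos 3: AUC -> C; peptide=VC
pos 6: GAA -> P; peptide=VCP
pos 9: ACG -> L; peptide=VCPL
pos 12: CAC -> A; peptide=VCPLA
pos 15: CUC -> W; peptide=VCPLAW
pos 18: UGA -> STOP

Answer: VCPLAW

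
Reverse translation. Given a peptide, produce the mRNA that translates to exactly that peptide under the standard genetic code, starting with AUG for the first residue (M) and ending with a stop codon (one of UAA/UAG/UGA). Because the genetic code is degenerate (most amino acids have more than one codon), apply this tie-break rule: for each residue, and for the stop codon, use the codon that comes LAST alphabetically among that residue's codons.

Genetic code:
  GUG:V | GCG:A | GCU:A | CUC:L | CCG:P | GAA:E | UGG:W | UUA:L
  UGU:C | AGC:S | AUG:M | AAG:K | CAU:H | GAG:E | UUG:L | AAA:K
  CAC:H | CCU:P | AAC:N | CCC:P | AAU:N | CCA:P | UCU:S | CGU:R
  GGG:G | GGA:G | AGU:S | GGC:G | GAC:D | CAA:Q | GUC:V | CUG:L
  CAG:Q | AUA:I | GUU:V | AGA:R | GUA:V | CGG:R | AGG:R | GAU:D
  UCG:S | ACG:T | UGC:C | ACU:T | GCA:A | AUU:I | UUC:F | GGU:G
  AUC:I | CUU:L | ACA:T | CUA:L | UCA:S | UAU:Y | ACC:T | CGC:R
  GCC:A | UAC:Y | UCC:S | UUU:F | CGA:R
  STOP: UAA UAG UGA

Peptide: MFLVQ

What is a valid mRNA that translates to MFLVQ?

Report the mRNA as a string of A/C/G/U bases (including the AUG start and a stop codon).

Answer: mRNA: AUGUUUUUGGUUCAGUGA

Derivation:
residue 1: M -> AUG (start codon)
residue 2: F codons sorted = UUC,UUU -> pick last = UUU
residue 3: L codons sorted = CUA,CUC,CUG,CUU,UUA,UUG -> pick last = UUG
residue 4: V codons sorted = GUA,GUC,GUG,GUU -> pick last = GUU
residue 5: Q codons sorted = CAA,CAG -> pick last = CAG
terminator: stop codons sorted = UAA,UAG,UGA -> pick last = UGA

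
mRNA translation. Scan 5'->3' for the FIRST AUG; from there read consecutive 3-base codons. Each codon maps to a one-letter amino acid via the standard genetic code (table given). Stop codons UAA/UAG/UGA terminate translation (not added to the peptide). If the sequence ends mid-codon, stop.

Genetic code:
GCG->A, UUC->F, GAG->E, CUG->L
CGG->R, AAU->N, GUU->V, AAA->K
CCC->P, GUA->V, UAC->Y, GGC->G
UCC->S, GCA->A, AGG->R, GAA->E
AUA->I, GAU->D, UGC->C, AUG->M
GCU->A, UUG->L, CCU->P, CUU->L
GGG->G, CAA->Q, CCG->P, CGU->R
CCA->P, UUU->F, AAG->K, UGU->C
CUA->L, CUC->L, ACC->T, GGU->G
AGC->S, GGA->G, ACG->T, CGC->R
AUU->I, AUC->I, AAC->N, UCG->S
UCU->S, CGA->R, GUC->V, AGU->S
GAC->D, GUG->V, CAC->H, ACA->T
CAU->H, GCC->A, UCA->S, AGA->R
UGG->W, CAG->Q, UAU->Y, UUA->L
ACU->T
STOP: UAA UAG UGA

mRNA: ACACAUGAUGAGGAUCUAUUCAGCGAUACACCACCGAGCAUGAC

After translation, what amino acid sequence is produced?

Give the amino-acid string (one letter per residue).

start AUG at pos 4
pos 4: AUG -> M; peptide=M
pos 7: AUG -> M; peptide=MM
pos 10: AGG -> R; peptide=MMR
pos 13: AUC -> I; peptide=MMRI
pos 16: UAU -> Y; peptide=MMRIY
pos 19: UCA -> S; peptide=MMRIYS
pos 22: GCG -> A; peptide=MMRIYSA
pos 25: AUA -> I; peptide=MMRIYSAI
pos 28: CAC -> H; peptide=MMRIYSAIH
pos 31: CAC -> H; peptide=MMRIYSAIHH
pos 34: CGA -> R; peptide=MMRIYSAIHHR
pos 37: GCA -> A; peptide=MMRIYSAIHHRA
pos 40: UGA -> STOP

Answer: MMRIYSAIHHRA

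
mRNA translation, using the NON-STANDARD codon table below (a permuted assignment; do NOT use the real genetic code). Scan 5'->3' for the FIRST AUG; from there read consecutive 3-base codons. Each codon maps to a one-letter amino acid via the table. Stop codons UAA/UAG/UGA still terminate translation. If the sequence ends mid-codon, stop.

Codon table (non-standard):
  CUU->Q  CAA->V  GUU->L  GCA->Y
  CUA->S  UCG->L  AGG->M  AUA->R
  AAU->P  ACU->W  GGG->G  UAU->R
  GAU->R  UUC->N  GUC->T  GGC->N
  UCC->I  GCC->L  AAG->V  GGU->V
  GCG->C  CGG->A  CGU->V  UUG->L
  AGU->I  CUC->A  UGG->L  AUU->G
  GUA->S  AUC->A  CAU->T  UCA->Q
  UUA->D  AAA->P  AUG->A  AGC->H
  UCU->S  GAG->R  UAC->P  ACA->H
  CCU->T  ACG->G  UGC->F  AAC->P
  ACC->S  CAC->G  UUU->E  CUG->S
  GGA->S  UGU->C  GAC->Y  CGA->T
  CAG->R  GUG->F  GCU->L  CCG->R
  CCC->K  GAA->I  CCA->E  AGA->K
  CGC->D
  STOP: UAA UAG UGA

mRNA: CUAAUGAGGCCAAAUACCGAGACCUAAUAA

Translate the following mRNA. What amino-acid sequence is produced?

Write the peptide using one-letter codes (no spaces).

start AUG at pos 3
pos 3: AUG -> A; peptide=A
pos 6: AGG -> M; peptide=AM
pos 9: CCA -> E; peptide=AME
pos 12: AAU -> P; peptide=AMEP
pos 15: ACC -> S; peptide=AMEPS
pos 18: GAG -> R; peptide=AMEPSR
pos 21: ACC -> S; peptide=AMEPSRS
pos 24: UAA -> STOP

Answer: AMEPSRS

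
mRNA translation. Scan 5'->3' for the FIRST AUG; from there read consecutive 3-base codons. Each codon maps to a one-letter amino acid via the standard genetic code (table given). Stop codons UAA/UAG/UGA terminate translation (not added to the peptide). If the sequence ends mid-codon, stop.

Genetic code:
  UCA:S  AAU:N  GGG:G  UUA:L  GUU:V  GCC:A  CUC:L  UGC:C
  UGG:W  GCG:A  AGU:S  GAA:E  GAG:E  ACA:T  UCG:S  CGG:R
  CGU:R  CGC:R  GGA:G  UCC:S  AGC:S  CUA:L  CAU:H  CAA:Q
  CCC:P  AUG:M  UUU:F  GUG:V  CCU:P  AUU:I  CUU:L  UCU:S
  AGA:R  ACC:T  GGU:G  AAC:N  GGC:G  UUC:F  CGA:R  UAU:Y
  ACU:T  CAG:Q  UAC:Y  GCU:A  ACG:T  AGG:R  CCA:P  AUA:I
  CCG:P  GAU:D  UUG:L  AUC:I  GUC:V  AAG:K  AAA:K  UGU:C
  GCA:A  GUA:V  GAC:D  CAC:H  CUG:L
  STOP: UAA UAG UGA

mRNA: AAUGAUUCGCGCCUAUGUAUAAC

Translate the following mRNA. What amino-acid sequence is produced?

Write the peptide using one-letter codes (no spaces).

start AUG at pos 1
pos 1: AUG -> M; peptide=M
pos 4: AUU -> I; peptide=MI
pos 7: CGC -> R; peptide=MIR
pos 10: GCC -> A; peptide=MIRA
pos 13: UAU -> Y; peptide=MIRAY
pos 16: GUA -> V; peptide=MIRAYV
pos 19: UAA -> STOP

Answer: MIRAYV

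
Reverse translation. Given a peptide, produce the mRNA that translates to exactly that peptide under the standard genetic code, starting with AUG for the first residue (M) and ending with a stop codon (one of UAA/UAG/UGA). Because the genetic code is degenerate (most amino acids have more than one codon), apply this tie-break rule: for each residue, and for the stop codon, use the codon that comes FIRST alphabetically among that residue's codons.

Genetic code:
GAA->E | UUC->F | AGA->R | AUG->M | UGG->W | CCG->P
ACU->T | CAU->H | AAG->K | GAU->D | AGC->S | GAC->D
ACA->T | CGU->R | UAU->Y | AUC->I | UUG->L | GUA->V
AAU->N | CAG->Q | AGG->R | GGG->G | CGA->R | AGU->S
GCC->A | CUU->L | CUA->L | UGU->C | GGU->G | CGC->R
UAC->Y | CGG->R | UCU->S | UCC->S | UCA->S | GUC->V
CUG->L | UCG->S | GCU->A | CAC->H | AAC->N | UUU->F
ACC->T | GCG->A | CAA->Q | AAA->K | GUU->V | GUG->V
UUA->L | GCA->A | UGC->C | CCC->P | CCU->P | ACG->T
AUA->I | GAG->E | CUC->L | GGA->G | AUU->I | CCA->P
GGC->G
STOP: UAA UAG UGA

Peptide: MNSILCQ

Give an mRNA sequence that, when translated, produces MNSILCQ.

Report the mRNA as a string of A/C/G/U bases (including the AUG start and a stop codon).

Answer: mRNA: AUGAACAGCAUACUAUGCCAAUAA

Derivation:
residue 1: M -> AUG (start codon)
residue 2: N codons sorted = AAC,AAU -> pick first = AAC
residue 3: S codons sorted = AGC,AGU,UCA,UCC,UCG,UCU -> pick first = AGC
residue 4: I codons sorted = AUA,AUC,AUU -> pick first = AUA
residue 5: L codons sorted = CUA,CUC,CUG,CUU,UUA,UUG -> pick first = CUA
residue 6: C codons sorted = UGC,UGU -> pick first = UGC
residue 7: Q codons sorted = CAA,CAG -> pick first = CAA
terminator: stop codons sorted = UAA,UAG,UGA -> pick first = UAA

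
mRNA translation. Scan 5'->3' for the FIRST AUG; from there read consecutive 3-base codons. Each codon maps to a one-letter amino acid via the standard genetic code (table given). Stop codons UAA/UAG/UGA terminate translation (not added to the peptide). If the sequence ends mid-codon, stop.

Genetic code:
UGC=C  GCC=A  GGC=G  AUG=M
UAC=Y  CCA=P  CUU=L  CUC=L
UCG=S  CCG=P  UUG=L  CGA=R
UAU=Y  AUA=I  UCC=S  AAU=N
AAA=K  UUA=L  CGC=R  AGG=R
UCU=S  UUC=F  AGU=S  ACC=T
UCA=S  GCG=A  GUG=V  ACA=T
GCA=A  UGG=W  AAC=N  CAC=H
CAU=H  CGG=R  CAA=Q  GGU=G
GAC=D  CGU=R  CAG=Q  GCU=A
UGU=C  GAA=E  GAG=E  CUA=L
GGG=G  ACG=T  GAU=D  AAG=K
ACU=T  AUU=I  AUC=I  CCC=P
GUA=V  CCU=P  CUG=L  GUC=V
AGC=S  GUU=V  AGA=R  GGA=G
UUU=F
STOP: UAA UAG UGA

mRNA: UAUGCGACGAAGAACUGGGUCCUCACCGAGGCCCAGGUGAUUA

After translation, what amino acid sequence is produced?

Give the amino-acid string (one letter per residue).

Answer: MRRRTGSSPRPR

Derivation:
start AUG at pos 1
pos 1: AUG -> M; peptide=M
pos 4: CGA -> R; peptide=MR
pos 7: CGA -> R; peptide=MRR
pos 10: AGA -> R; peptide=MRRR
pos 13: ACU -> T; peptide=MRRRT
pos 16: GGG -> G; peptide=MRRRTG
pos 19: UCC -> S; peptide=MRRRTGS
pos 22: UCA -> S; peptide=MRRRTGSS
pos 25: CCG -> P; peptide=MRRRTGSSP
pos 28: AGG -> R; peptide=MRRRTGSSPR
pos 31: CCC -> P; peptide=MRRRTGSSPRP
pos 34: AGG -> R; peptide=MRRRTGSSPRPR
pos 37: UGA -> STOP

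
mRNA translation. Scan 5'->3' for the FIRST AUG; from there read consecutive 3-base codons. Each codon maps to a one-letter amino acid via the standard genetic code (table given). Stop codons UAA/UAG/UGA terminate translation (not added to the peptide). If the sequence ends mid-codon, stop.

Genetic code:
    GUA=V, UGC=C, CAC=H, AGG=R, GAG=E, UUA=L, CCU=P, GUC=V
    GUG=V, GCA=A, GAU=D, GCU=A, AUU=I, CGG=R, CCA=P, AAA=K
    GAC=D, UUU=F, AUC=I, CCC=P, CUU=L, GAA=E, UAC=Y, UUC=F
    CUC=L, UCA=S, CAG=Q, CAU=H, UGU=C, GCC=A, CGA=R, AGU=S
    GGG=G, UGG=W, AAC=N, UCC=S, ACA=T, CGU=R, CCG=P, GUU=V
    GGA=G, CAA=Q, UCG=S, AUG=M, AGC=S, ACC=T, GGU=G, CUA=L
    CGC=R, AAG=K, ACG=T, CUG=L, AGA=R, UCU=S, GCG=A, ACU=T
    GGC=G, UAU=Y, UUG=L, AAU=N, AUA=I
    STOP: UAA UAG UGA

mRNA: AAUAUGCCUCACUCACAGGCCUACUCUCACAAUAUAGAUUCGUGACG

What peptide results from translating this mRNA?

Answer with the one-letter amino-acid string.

Answer: MPHSQAYSHNIDS

Derivation:
start AUG at pos 3
pos 3: AUG -> M; peptide=M
pos 6: CCU -> P; peptide=MP
pos 9: CAC -> H; peptide=MPH
pos 12: UCA -> S; peptide=MPHS
pos 15: CAG -> Q; peptide=MPHSQ
pos 18: GCC -> A; peptide=MPHSQA
pos 21: UAC -> Y; peptide=MPHSQAY
pos 24: UCU -> S; peptide=MPHSQAYS
pos 27: CAC -> H; peptide=MPHSQAYSH
pos 30: AAU -> N; peptide=MPHSQAYSHN
pos 33: AUA -> I; peptide=MPHSQAYSHNI
pos 36: GAU -> D; peptide=MPHSQAYSHNID
pos 39: UCG -> S; peptide=MPHSQAYSHNIDS
pos 42: UGA -> STOP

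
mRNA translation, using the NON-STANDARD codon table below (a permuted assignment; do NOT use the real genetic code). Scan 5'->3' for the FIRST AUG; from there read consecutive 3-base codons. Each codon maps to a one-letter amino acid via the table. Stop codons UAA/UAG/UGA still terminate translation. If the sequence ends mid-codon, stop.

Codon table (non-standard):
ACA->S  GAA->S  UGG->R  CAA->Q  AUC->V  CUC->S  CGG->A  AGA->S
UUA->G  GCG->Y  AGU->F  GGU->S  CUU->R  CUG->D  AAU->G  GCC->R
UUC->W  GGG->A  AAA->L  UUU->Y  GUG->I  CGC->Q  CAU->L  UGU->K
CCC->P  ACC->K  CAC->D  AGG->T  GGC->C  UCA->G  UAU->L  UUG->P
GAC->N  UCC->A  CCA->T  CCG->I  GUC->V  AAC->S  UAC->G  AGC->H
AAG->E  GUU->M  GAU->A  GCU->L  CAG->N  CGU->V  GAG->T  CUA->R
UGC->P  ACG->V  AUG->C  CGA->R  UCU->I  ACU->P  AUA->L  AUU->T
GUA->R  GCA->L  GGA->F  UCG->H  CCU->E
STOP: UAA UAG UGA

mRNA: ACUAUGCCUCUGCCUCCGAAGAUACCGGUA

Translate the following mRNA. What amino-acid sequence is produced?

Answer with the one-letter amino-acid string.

start AUG at pos 3
pos 3: AUG -> C; peptide=C
pos 6: CCU -> E; peptide=CE
pos 9: CUG -> D; peptide=CED
pos 12: CCU -> E; peptide=CEDE
pos 15: CCG -> I; peptide=CEDEI
pos 18: AAG -> E; peptide=CEDEIE
pos 21: AUA -> L; peptide=CEDEIEL
pos 24: CCG -> I; peptide=CEDEIELI
pos 27: GUA -> R; peptide=CEDEIELIR
pos 30: only 0 nt remain (<3), stop (end of mRNA)

Answer: CEDEIELIR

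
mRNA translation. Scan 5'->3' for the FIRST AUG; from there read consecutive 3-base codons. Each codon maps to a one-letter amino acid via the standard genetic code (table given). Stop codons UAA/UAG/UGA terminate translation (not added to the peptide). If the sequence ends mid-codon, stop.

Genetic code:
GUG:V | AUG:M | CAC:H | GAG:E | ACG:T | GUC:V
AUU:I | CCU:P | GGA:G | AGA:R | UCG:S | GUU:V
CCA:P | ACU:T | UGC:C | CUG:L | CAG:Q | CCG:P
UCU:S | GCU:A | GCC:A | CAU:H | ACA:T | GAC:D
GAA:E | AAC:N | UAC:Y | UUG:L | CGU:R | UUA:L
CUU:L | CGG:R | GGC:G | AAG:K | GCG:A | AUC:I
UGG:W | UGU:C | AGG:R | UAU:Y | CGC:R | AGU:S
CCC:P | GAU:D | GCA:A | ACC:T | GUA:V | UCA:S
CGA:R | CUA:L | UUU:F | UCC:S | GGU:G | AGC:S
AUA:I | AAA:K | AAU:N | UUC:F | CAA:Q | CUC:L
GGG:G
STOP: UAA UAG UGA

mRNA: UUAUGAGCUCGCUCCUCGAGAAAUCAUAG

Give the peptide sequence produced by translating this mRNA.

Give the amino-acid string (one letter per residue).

Answer: MSSLLEKS

Derivation:
start AUG at pos 2
pos 2: AUG -> M; peptide=M
pos 5: AGC -> S; peptide=MS
pos 8: UCG -> S; peptide=MSS
pos 11: CUC -> L; peptide=MSSL
pos 14: CUC -> L; peptide=MSSLL
pos 17: GAG -> E; peptide=MSSLLE
pos 20: AAA -> K; peptide=MSSLLEK
pos 23: UCA -> S; peptide=MSSLLEKS
pos 26: UAG -> STOP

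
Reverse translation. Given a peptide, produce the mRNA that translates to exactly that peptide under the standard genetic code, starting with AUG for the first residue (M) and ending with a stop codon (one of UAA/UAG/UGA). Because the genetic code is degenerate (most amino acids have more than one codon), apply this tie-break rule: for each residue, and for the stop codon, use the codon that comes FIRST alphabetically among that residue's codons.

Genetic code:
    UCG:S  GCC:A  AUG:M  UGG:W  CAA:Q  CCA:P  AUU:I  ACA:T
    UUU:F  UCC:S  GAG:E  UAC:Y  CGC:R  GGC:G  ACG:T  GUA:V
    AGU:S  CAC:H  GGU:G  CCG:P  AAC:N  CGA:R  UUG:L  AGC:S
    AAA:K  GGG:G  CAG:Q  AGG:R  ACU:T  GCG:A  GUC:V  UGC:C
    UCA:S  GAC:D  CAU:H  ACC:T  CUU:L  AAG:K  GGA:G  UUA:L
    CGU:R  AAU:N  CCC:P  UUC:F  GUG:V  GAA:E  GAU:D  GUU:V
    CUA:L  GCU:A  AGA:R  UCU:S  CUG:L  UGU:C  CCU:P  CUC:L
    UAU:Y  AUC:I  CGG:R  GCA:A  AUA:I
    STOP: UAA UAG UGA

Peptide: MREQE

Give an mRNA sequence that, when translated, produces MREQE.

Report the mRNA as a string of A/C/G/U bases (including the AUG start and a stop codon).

Answer: mRNA: AUGAGAGAACAAGAAUAA

Derivation:
residue 1: M -> AUG (start codon)
residue 2: R codons sorted = AGA,AGG,CGA,CGC,CGG,CGU -> pick first = AGA
residue 3: E codons sorted = GAA,GAG -> pick first = GAA
residue 4: Q codons sorted = CAA,CAG -> pick first = CAA
residue 5: E codons sorted = GAA,GAG -> pick first = GAA
terminator: stop codons sorted = UAA,UAG,UGA -> pick first = UAA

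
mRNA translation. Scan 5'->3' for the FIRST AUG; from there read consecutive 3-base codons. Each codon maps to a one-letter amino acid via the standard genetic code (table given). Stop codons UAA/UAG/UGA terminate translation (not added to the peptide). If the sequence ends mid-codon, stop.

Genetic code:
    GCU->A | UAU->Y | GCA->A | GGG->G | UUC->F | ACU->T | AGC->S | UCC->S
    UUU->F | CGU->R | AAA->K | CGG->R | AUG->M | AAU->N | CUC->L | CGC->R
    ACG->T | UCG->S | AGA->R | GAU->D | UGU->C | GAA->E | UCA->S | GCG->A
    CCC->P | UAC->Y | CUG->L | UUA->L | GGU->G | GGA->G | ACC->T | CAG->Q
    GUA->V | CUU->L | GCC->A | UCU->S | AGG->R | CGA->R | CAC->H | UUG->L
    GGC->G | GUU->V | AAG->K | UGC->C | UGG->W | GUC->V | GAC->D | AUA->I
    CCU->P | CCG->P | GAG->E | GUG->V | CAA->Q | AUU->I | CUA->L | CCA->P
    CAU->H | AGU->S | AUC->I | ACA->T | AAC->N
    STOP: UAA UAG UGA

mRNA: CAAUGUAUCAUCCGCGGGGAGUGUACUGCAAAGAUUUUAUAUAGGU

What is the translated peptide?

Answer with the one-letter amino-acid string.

Answer: MYHPRGVYCKDFI

Derivation:
start AUG at pos 2
pos 2: AUG -> M; peptide=M
pos 5: UAU -> Y; peptide=MY
pos 8: CAU -> H; peptide=MYH
pos 11: CCG -> P; peptide=MYHP
pos 14: CGG -> R; peptide=MYHPR
pos 17: GGA -> G; peptide=MYHPRG
pos 20: GUG -> V; peptide=MYHPRGV
pos 23: UAC -> Y; peptide=MYHPRGVY
pos 26: UGC -> C; peptide=MYHPRGVYC
pos 29: AAA -> K; peptide=MYHPRGVYCK
pos 32: GAU -> D; peptide=MYHPRGVYCKD
pos 35: UUU -> F; peptide=MYHPRGVYCKDF
pos 38: AUA -> I; peptide=MYHPRGVYCKDFI
pos 41: UAG -> STOP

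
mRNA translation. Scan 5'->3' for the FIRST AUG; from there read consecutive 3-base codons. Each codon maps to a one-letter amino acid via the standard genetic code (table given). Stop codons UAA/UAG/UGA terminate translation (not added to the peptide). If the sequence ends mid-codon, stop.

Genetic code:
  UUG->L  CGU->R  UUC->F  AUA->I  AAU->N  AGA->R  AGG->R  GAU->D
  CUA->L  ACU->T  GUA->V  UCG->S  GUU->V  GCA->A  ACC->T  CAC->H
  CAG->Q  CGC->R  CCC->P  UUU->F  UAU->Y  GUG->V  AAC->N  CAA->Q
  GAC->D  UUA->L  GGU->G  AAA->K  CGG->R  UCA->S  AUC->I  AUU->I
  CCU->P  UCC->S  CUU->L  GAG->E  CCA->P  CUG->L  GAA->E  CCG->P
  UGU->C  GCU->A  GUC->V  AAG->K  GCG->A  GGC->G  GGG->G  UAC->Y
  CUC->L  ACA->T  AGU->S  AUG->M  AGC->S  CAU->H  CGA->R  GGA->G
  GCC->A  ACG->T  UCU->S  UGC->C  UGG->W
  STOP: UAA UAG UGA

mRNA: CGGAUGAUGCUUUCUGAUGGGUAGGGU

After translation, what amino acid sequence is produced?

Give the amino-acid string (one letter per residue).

Answer: MMLSDG

Derivation:
start AUG at pos 3
pos 3: AUG -> M; peptide=M
pos 6: AUG -> M; peptide=MM
pos 9: CUU -> L; peptide=MML
pos 12: UCU -> S; peptide=MMLS
pos 15: GAU -> D; peptide=MMLSD
pos 18: GGG -> G; peptide=MMLSDG
pos 21: UAG -> STOP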